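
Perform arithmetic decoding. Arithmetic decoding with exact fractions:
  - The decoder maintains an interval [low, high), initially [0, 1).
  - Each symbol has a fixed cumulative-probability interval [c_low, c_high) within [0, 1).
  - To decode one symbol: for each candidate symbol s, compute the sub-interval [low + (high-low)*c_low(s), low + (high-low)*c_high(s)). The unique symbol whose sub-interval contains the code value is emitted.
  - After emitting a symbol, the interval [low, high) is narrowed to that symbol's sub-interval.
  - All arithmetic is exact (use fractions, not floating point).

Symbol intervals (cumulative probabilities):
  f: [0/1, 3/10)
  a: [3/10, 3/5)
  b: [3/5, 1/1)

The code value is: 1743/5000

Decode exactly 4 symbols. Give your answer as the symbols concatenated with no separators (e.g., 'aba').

Step 1: interval [0/1, 1/1), width = 1/1 - 0/1 = 1/1
  'f': [0/1 + 1/1*0/1, 0/1 + 1/1*3/10) = [0/1, 3/10)
  'a': [0/1 + 1/1*3/10, 0/1 + 1/1*3/5) = [3/10, 3/5) <- contains code 1743/5000
  'b': [0/1 + 1/1*3/5, 0/1 + 1/1*1/1) = [3/5, 1/1)
  emit 'a', narrow to [3/10, 3/5)
Step 2: interval [3/10, 3/5), width = 3/5 - 3/10 = 3/10
  'f': [3/10 + 3/10*0/1, 3/10 + 3/10*3/10) = [3/10, 39/100) <- contains code 1743/5000
  'a': [3/10 + 3/10*3/10, 3/10 + 3/10*3/5) = [39/100, 12/25)
  'b': [3/10 + 3/10*3/5, 3/10 + 3/10*1/1) = [12/25, 3/5)
  emit 'f', narrow to [3/10, 39/100)
Step 3: interval [3/10, 39/100), width = 39/100 - 3/10 = 9/100
  'f': [3/10 + 9/100*0/1, 3/10 + 9/100*3/10) = [3/10, 327/1000)
  'a': [3/10 + 9/100*3/10, 3/10 + 9/100*3/5) = [327/1000, 177/500) <- contains code 1743/5000
  'b': [3/10 + 9/100*3/5, 3/10 + 9/100*1/1) = [177/500, 39/100)
  emit 'a', narrow to [327/1000, 177/500)
Step 4: interval [327/1000, 177/500), width = 177/500 - 327/1000 = 27/1000
  'f': [327/1000 + 27/1000*0/1, 327/1000 + 27/1000*3/10) = [327/1000, 3351/10000)
  'a': [327/1000 + 27/1000*3/10, 327/1000 + 27/1000*3/5) = [3351/10000, 429/1250)
  'b': [327/1000 + 27/1000*3/5, 327/1000 + 27/1000*1/1) = [429/1250, 177/500) <- contains code 1743/5000
  emit 'b', narrow to [429/1250, 177/500)

Answer: afab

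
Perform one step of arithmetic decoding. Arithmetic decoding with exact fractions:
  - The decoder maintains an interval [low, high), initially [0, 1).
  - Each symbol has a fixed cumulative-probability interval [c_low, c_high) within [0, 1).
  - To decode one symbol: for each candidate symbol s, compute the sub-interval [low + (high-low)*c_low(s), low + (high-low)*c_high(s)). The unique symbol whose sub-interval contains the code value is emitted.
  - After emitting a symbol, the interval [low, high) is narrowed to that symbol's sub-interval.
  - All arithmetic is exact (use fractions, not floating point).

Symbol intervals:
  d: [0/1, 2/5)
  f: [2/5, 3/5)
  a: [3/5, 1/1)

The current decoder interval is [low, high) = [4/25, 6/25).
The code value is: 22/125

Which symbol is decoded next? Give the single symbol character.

Answer: d

Derivation:
Interval width = high − low = 6/25 − 4/25 = 2/25
Scaled code = (code − low) / width = (22/125 − 4/25) / 2/25 = 1/5
  d: [0/1, 2/5) ← scaled code falls here ✓
  f: [2/5, 3/5) 
  a: [3/5, 1/1) 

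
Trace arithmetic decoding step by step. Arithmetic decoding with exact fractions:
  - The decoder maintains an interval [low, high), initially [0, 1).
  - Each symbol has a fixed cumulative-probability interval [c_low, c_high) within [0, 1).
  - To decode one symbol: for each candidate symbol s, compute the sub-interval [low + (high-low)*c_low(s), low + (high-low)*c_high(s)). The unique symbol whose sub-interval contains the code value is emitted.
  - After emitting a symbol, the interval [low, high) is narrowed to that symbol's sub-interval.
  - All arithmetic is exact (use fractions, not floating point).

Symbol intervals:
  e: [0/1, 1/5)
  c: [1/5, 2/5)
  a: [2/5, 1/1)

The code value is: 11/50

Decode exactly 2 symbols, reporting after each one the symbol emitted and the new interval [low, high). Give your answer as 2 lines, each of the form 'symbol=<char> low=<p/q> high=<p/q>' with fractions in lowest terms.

Answer: symbol=c low=1/5 high=2/5
symbol=e low=1/5 high=6/25

Derivation:
Step 1: interval [0/1, 1/1), width = 1/1 - 0/1 = 1/1
  'e': [0/1 + 1/1*0/1, 0/1 + 1/1*1/5) = [0/1, 1/5)
  'c': [0/1 + 1/1*1/5, 0/1 + 1/1*2/5) = [1/5, 2/5) <- contains code 11/50
  'a': [0/1 + 1/1*2/5, 0/1 + 1/1*1/1) = [2/5, 1/1)
  emit 'c', narrow to [1/5, 2/5)
Step 2: interval [1/5, 2/5), width = 2/5 - 1/5 = 1/5
  'e': [1/5 + 1/5*0/1, 1/5 + 1/5*1/5) = [1/5, 6/25) <- contains code 11/50
  'c': [1/5 + 1/5*1/5, 1/5 + 1/5*2/5) = [6/25, 7/25)
  'a': [1/5 + 1/5*2/5, 1/5 + 1/5*1/1) = [7/25, 2/5)
  emit 'e', narrow to [1/5, 6/25)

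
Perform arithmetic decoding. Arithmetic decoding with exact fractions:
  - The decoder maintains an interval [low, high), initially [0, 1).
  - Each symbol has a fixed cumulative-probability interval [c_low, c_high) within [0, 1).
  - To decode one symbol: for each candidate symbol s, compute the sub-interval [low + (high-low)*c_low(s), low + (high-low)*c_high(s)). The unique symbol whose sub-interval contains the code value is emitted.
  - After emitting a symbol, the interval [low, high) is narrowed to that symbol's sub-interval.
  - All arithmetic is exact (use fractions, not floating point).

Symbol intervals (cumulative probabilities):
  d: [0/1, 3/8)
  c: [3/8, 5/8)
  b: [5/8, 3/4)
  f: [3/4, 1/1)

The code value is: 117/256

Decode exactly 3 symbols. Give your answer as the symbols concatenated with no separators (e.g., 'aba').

Step 1: interval [0/1, 1/1), width = 1/1 - 0/1 = 1/1
  'd': [0/1 + 1/1*0/1, 0/1 + 1/1*3/8) = [0/1, 3/8)
  'c': [0/1 + 1/1*3/8, 0/1 + 1/1*5/8) = [3/8, 5/8) <- contains code 117/256
  'b': [0/1 + 1/1*5/8, 0/1 + 1/1*3/4) = [5/8, 3/4)
  'f': [0/1 + 1/1*3/4, 0/1 + 1/1*1/1) = [3/4, 1/1)
  emit 'c', narrow to [3/8, 5/8)
Step 2: interval [3/8, 5/8), width = 5/8 - 3/8 = 1/4
  'd': [3/8 + 1/4*0/1, 3/8 + 1/4*3/8) = [3/8, 15/32) <- contains code 117/256
  'c': [3/8 + 1/4*3/8, 3/8 + 1/4*5/8) = [15/32, 17/32)
  'b': [3/8 + 1/4*5/8, 3/8 + 1/4*3/4) = [17/32, 9/16)
  'f': [3/8 + 1/4*3/4, 3/8 + 1/4*1/1) = [9/16, 5/8)
  emit 'd', narrow to [3/8, 15/32)
Step 3: interval [3/8, 15/32), width = 15/32 - 3/8 = 3/32
  'd': [3/8 + 3/32*0/1, 3/8 + 3/32*3/8) = [3/8, 105/256)
  'c': [3/8 + 3/32*3/8, 3/8 + 3/32*5/8) = [105/256, 111/256)
  'b': [3/8 + 3/32*5/8, 3/8 + 3/32*3/4) = [111/256, 57/128)
  'f': [3/8 + 3/32*3/4, 3/8 + 3/32*1/1) = [57/128, 15/32) <- contains code 117/256
  emit 'f', narrow to [57/128, 15/32)

Answer: cdf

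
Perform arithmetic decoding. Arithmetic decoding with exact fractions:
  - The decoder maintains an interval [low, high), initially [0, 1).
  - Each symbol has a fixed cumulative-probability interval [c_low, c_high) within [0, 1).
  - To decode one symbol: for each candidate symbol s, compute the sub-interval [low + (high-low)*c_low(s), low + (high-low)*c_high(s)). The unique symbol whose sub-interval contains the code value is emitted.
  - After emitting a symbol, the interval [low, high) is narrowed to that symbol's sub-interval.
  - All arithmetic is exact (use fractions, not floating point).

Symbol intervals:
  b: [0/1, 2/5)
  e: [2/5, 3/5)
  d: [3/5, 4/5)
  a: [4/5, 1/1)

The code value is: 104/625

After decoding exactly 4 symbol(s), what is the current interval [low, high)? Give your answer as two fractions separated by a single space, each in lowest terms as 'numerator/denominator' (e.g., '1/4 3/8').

Answer: 4/25 108/625

Derivation:
Step 1: interval [0/1, 1/1), width = 1/1 - 0/1 = 1/1
  'b': [0/1 + 1/1*0/1, 0/1 + 1/1*2/5) = [0/1, 2/5) <- contains code 104/625
  'e': [0/1 + 1/1*2/5, 0/1 + 1/1*3/5) = [2/5, 3/5)
  'd': [0/1 + 1/1*3/5, 0/1 + 1/1*4/5) = [3/5, 4/5)
  'a': [0/1 + 1/1*4/5, 0/1 + 1/1*1/1) = [4/5, 1/1)
  emit 'b', narrow to [0/1, 2/5)
Step 2: interval [0/1, 2/5), width = 2/5 - 0/1 = 2/5
  'b': [0/1 + 2/5*0/1, 0/1 + 2/5*2/5) = [0/1, 4/25)
  'e': [0/1 + 2/5*2/5, 0/1 + 2/5*3/5) = [4/25, 6/25) <- contains code 104/625
  'd': [0/1 + 2/5*3/5, 0/1 + 2/5*4/5) = [6/25, 8/25)
  'a': [0/1 + 2/5*4/5, 0/1 + 2/5*1/1) = [8/25, 2/5)
  emit 'e', narrow to [4/25, 6/25)
Step 3: interval [4/25, 6/25), width = 6/25 - 4/25 = 2/25
  'b': [4/25 + 2/25*0/1, 4/25 + 2/25*2/5) = [4/25, 24/125) <- contains code 104/625
  'e': [4/25 + 2/25*2/5, 4/25 + 2/25*3/5) = [24/125, 26/125)
  'd': [4/25 + 2/25*3/5, 4/25 + 2/25*4/5) = [26/125, 28/125)
  'a': [4/25 + 2/25*4/5, 4/25 + 2/25*1/1) = [28/125, 6/25)
  emit 'b', narrow to [4/25, 24/125)
Step 4: interval [4/25, 24/125), width = 24/125 - 4/25 = 4/125
  'b': [4/25 + 4/125*0/1, 4/25 + 4/125*2/5) = [4/25, 108/625) <- contains code 104/625
  'e': [4/25 + 4/125*2/5, 4/25 + 4/125*3/5) = [108/625, 112/625)
  'd': [4/25 + 4/125*3/5, 4/25 + 4/125*4/5) = [112/625, 116/625)
  'a': [4/25 + 4/125*4/5, 4/25 + 4/125*1/1) = [116/625, 24/125)
  emit 'b', narrow to [4/25, 108/625)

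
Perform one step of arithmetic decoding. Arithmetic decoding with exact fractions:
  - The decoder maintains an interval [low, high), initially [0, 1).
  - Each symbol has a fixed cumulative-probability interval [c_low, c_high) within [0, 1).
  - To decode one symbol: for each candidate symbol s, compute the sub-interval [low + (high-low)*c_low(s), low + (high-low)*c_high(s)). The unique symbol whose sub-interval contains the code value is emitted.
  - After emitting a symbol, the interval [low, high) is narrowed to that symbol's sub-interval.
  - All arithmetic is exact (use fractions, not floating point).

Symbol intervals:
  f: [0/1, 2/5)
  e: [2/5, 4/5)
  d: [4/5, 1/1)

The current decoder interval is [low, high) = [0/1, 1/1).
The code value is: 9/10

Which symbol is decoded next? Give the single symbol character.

Answer: d

Derivation:
Interval width = high − low = 1/1 − 0/1 = 1/1
Scaled code = (code − low) / width = (9/10 − 0/1) / 1/1 = 9/10
  f: [0/1, 2/5) 
  e: [2/5, 4/5) 
  d: [4/5, 1/1) ← scaled code falls here ✓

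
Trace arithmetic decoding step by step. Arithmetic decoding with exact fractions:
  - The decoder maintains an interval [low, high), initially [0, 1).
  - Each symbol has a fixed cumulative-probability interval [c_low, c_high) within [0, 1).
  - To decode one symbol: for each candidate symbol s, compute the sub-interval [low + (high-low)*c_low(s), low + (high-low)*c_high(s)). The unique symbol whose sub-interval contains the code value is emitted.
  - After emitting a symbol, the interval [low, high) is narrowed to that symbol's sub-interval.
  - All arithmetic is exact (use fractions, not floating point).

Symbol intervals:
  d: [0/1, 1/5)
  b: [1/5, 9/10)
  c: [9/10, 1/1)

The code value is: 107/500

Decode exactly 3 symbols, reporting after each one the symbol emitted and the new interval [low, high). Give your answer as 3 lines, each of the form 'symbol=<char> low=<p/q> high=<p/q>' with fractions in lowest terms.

Answer: symbol=b low=1/5 high=9/10
symbol=d low=1/5 high=17/50
symbol=d low=1/5 high=57/250

Derivation:
Step 1: interval [0/1, 1/1), width = 1/1 - 0/1 = 1/1
  'd': [0/1 + 1/1*0/1, 0/1 + 1/1*1/5) = [0/1, 1/5)
  'b': [0/1 + 1/1*1/5, 0/1 + 1/1*9/10) = [1/5, 9/10) <- contains code 107/500
  'c': [0/1 + 1/1*9/10, 0/1 + 1/1*1/1) = [9/10, 1/1)
  emit 'b', narrow to [1/5, 9/10)
Step 2: interval [1/5, 9/10), width = 9/10 - 1/5 = 7/10
  'd': [1/5 + 7/10*0/1, 1/5 + 7/10*1/5) = [1/5, 17/50) <- contains code 107/500
  'b': [1/5 + 7/10*1/5, 1/5 + 7/10*9/10) = [17/50, 83/100)
  'c': [1/5 + 7/10*9/10, 1/5 + 7/10*1/1) = [83/100, 9/10)
  emit 'd', narrow to [1/5, 17/50)
Step 3: interval [1/5, 17/50), width = 17/50 - 1/5 = 7/50
  'd': [1/5 + 7/50*0/1, 1/5 + 7/50*1/5) = [1/5, 57/250) <- contains code 107/500
  'b': [1/5 + 7/50*1/5, 1/5 + 7/50*9/10) = [57/250, 163/500)
  'c': [1/5 + 7/50*9/10, 1/5 + 7/50*1/1) = [163/500, 17/50)
  emit 'd', narrow to [1/5, 57/250)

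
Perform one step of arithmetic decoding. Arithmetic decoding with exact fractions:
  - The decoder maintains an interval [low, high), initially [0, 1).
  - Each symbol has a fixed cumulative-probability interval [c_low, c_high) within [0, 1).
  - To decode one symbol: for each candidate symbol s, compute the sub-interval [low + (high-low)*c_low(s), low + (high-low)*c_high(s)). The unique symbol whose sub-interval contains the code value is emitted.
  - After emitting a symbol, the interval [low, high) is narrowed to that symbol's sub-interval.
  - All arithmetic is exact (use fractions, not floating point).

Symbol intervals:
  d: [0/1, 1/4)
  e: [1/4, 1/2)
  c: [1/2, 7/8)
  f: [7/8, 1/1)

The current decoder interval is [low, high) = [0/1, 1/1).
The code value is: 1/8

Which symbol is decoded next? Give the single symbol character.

Interval width = high − low = 1/1 − 0/1 = 1/1
Scaled code = (code − low) / width = (1/8 − 0/1) / 1/1 = 1/8
  d: [0/1, 1/4) ← scaled code falls here ✓
  e: [1/4, 1/2) 
  c: [1/2, 7/8) 
  f: [7/8, 1/1) 

Answer: d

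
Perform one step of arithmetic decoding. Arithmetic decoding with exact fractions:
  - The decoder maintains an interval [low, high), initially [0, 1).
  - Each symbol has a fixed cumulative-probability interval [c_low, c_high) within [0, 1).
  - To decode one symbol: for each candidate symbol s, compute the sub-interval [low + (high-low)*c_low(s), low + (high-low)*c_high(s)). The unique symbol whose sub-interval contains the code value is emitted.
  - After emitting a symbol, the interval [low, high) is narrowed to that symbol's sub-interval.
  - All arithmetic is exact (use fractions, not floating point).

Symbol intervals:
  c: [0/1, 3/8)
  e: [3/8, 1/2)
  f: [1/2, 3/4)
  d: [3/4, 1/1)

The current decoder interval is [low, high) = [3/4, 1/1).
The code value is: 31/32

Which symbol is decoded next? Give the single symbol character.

Interval width = high − low = 1/1 − 3/4 = 1/4
Scaled code = (code − low) / width = (31/32 − 3/4) / 1/4 = 7/8
  c: [0/1, 3/8) 
  e: [3/8, 1/2) 
  f: [1/2, 3/4) 
  d: [3/4, 1/1) ← scaled code falls here ✓

Answer: d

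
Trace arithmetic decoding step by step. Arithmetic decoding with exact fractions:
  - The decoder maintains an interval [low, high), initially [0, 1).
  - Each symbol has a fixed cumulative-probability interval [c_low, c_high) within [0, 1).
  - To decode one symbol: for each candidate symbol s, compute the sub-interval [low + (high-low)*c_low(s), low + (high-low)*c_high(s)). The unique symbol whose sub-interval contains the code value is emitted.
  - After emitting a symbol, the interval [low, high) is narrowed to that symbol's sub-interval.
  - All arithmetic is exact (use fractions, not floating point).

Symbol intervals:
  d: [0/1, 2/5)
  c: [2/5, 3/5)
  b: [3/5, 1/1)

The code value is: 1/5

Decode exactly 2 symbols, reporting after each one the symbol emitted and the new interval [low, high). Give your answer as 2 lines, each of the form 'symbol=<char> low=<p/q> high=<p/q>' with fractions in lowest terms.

Answer: symbol=d low=0/1 high=2/5
symbol=c low=4/25 high=6/25

Derivation:
Step 1: interval [0/1, 1/1), width = 1/1 - 0/1 = 1/1
  'd': [0/1 + 1/1*0/1, 0/1 + 1/1*2/5) = [0/1, 2/5) <- contains code 1/5
  'c': [0/1 + 1/1*2/5, 0/1 + 1/1*3/5) = [2/5, 3/5)
  'b': [0/1 + 1/1*3/5, 0/1 + 1/1*1/1) = [3/5, 1/1)
  emit 'd', narrow to [0/1, 2/5)
Step 2: interval [0/1, 2/5), width = 2/5 - 0/1 = 2/5
  'd': [0/1 + 2/5*0/1, 0/1 + 2/5*2/5) = [0/1, 4/25)
  'c': [0/1 + 2/5*2/5, 0/1 + 2/5*3/5) = [4/25, 6/25) <- contains code 1/5
  'b': [0/1 + 2/5*3/5, 0/1 + 2/5*1/1) = [6/25, 2/5)
  emit 'c', narrow to [4/25, 6/25)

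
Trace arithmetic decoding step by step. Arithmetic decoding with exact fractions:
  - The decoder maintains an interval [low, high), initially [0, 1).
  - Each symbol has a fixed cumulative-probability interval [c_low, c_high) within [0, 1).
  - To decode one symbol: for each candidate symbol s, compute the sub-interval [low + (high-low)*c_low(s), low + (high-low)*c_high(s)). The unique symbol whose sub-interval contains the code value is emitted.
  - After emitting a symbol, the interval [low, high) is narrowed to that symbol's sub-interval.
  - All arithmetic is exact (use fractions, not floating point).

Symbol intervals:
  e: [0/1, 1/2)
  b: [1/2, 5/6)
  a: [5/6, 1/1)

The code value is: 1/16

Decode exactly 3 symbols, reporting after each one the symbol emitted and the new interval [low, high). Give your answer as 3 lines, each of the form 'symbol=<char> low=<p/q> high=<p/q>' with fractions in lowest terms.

Answer: symbol=e low=0/1 high=1/2
symbol=e low=0/1 high=1/4
symbol=e low=0/1 high=1/8

Derivation:
Step 1: interval [0/1, 1/1), width = 1/1 - 0/1 = 1/1
  'e': [0/1 + 1/1*0/1, 0/1 + 1/1*1/2) = [0/1, 1/2) <- contains code 1/16
  'b': [0/1 + 1/1*1/2, 0/1 + 1/1*5/6) = [1/2, 5/6)
  'a': [0/1 + 1/1*5/6, 0/1 + 1/1*1/1) = [5/6, 1/1)
  emit 'e', narrow to [0/1, 1/2)
Step 2: interval [0/1, 1/2), width = 1/2 - 0/1 = 1/2
  'e': [0/1 + 1/2*0/1, 0/1 + 1/2*1/2) = [0/1, 1/4) <- contains code 1/16
  'b': [0/1 + 1/2*1/2, 0/1 + 1/2*5/6) = [1/4, 5/12)
  'a': [0/1 + 1/2*5/6, 0/1 + 1/2*1/1) = [5/12, 1/2)
  emit 'e', narrow to [0/1, 1/4)
Step 3: interval [0/1, 1/4), width = 1/4 - 0/1 = 1/4
  'e': [0/1 + 1/4*0/1, 0/1 + 1/4*1/2) = [0/1, 1/8) <- contains code 1/16
  'b': [0/1 + 1/4*1/2, 0/1 + 1/4*5/6) = [1/8, 5/24)
  'a': [0/1 + 1/4*5/6, 0/1 + 1/4*1/1) = [5/24, 1/4)
  emit 'e', narrow to [0/1, 1/8)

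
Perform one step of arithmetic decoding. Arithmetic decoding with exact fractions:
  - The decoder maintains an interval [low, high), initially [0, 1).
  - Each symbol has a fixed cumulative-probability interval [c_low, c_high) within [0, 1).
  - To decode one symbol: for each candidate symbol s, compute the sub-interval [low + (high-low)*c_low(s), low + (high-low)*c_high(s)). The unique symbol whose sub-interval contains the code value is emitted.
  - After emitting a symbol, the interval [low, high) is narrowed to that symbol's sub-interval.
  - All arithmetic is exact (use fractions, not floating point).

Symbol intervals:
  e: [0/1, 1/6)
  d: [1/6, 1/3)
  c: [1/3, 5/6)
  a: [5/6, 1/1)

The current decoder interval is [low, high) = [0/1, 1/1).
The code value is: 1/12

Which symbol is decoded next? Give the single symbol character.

Interval width = high − low = 1/1 − 0/1 = 1/1
Scaled code = (code − low) / width = (1/12 − 0/1) / 1/1 = 1/12
  e: [0/1, 1/6) ← scaled code falls here ✓
  d: [1/6, 1/3) 
  c: [1/3, 5/6) 
  a: [5/6, 1/1) 

Answer: e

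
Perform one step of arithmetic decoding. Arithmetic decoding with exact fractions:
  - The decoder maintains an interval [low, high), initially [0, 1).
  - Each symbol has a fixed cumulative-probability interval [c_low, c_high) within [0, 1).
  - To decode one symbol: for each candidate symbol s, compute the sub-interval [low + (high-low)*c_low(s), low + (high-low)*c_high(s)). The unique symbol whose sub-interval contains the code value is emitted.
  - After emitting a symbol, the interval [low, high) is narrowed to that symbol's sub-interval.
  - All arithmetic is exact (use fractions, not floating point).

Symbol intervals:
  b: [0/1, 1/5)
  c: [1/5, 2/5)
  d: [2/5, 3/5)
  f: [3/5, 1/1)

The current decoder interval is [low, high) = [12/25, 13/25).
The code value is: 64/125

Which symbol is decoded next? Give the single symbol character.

Answer: f

Derivation:
Interval width = high − low = 13/25 − 12/25 = 1/25
Scaled code = (code − low) / width = (64/125 − 12/25) / 1/25 = 4/5
  b: [0/1, 1/5) 
  c: [1/5, 2/5) 
  d: [2/5, 3/5) 
  f: [3/5, 1/1) ← scaled code falls here ✓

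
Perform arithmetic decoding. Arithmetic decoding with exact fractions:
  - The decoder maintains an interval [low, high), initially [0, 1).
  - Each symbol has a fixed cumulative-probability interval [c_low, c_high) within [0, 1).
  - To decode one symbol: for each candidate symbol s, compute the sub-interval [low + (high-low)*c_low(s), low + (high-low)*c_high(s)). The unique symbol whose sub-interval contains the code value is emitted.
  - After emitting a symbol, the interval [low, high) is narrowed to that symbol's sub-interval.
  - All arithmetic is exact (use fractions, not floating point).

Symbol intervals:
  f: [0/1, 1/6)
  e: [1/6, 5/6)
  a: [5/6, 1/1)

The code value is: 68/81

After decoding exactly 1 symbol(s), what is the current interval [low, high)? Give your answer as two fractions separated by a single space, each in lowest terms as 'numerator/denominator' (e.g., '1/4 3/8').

Step 1: interval [0/1, 1/1), width = 1/1 - 0/1 = 1/1
  'f': [0/1 + 1/1*0/1, 0/1 + 1/1*1/6) = [0/1, 1/6)
  'e': [0/1 + 1/1*1/6, 0/1 + 1/1*5/6) = [1/6, 5/6)
  'a': [0/1 + 1/1*5/6, 0/1 + 1/1*1/1) = [5/6, 1/1) <- contains code 68/81
  emit 'a', narrow to [5/6, 1/1)

Answer: 5/6 1/1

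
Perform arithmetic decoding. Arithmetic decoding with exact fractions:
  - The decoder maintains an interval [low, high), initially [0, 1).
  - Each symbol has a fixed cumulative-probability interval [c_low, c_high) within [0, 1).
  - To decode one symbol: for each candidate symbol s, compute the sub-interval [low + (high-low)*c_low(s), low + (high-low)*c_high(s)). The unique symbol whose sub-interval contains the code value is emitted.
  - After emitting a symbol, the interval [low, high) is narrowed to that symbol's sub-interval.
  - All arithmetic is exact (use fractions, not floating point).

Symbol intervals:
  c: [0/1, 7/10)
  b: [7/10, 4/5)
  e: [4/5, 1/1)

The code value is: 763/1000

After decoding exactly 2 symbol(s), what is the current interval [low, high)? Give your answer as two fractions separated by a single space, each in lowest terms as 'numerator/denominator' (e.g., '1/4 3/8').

Answer: 7/10 77/100

Derivation:
Step 1: interval [0/1, 1/1), width = 1/1 - 0/1 = 1/1
  'c': [0/1 + 1/1*0/1, 0/1 + 1/1*7/10) = [0/1, 7/10)
  'b': [0/1 + 1/1*7/10, 0/1 + 1/1*4/5) = [7/10, 4/5) <- contains code 763/1000
  'e': [0/1 + 1/1*4/5, 0/1 + 1/1*1/1) = [4/5, 1/1)
  emit 'b', narrow to [7/10, 4/5)
Step 2: interval [7/10, 4/5), width = 4/5 - 7/10 = 1/10
  'c': [7/10 + 1/10*0/1, 7/10 + 1/10*7/10) = [7/10, 77/100) <- contains code 763/1000
  'b': [7/10 + 1/10*7/10, 7/10 + 1/10*4/5) = [77/100, 39/50)
  'e': [7/10 + 1/10*4/5, 7/10 + 1/10*1/1) = [39/50, 4/5)
  emit 'c', narrow to [7/10, 77/100)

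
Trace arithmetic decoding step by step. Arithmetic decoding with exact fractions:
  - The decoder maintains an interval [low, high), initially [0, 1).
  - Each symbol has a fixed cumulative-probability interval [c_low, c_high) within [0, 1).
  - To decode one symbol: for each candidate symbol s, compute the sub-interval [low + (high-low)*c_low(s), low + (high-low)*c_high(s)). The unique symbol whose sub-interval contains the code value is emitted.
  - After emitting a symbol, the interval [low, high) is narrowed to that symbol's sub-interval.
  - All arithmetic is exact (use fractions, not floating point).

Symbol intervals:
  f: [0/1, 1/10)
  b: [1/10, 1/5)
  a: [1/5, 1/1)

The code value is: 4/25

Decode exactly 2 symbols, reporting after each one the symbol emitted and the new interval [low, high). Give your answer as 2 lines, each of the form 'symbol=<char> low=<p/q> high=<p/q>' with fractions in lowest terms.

Answer: symbol=b low=1/10 high=1/5
symbol=a low=3/25 high=1/5

Derivation:
Step 1: interval [0/1, 1/1), width = 1/1 - 0/1 = 1/1
  'f': [0/1 + 1/1*0/1, 0/1 + 1/1*1/10) = [0/1, 1/10)
  'b': [0/1 + 1/1*1/10, 0/1 + 1/1*1/5) = [1/10, 1/5) <- contains code 4/25
  'a': [0/1 + 1/1*1/5, 0/1 + 1/1*1/1) = [1/5, 1/1)
  emit 'b', narrow to [1/10, 1/5)
Step 2: interval [1/10, 1/5), width = 1/5 - 1/10 = 1/10
  'f': [1/10 + 1/10*0/1, 1/10 + 1/10*1/10) = [1/10, 11/100)
  'b': [1/10 + 1/10*1/10, 1/10 + 1/10*1/5) = [11/100, 3/25)
  'a': [1/10 + 1/10*1/5, 1/10 + 1/10*1/1) = [3/25, 1/5) <- contains code 4/25
  emit 'a', narrow to [3/25, 1/5)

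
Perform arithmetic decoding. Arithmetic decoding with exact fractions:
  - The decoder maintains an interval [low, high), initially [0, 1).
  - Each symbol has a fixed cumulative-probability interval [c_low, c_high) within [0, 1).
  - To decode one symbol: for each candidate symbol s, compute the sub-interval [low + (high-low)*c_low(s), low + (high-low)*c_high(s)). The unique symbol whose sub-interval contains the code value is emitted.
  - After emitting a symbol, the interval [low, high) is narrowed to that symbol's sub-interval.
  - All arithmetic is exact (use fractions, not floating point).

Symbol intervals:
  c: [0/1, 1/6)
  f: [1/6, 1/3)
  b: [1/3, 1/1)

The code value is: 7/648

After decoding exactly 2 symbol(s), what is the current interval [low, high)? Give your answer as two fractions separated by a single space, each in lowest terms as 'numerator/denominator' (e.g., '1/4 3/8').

Answer: 0/1 1/36

Derivation:
Step 1: interval [0/1, 1/1), width = 1/1 - 0/1 = 1/1
  'c': [0/1 + 1/1*0/1, 0/1 + 1/1*1/6) = [0/1, 1/6) <- contains code 7/648
  'f': [0/1 + 1/1*1/6, 0/1 + 1/1*1/3) = [1/6, 1/3)
  'b': [0/1 + 1/1*1/3, 0/1 + 1/1*1/1) = [1/3, 1/1)
  emit 'c', narrow to [0/1, 1/6)
Step 2: interval [0/1, 1/6), width = 1/6 - 0/1 = 1/6
  'c': [0/1 + 1/6*0/1, 0/1 + 1/6*1/6) = [0/1, 1/36) <- contains code 7/648
  'f': [0/1 + 1/6*1/6, 0/1 + 1/6*1/3) = [1/36, 1/18)
  'b': [0/1 + 1/6*1/3, 0/1 + 1/6*1/1) = [1/18, 1/6)
  emit 'c', narrow to [0/1, 1/36)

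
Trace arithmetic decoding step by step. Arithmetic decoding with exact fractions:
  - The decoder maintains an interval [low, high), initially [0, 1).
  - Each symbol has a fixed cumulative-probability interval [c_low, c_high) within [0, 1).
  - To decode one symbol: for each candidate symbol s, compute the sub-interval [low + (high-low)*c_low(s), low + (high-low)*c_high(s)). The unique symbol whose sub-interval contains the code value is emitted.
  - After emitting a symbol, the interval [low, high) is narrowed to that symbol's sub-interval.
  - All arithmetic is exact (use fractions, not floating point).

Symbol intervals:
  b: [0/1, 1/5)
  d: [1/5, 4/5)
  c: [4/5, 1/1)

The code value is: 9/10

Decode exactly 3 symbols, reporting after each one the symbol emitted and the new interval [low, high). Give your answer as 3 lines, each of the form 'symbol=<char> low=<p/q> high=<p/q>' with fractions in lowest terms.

Answer: symbol=c low=4/5 high=1/1
symbol=d low=21/25 high=24/25
symbol=d low=108/125 high=117/125

Derivation:
Step 1: interval [0/1, 1/1), width = 1/1 - 0/1 = 1/1
  'b': [0/1 + 1/1*0/1, 0/1 + 1/1*1/5) = [0/1, 1/5)
  'd': [0/1 + 1/1*1/5, 0/1 + 1/1*4/5) = [1/5, 4/5)
  'c': [0/1 + 1/1*4/5, 0/1 + 1/1*1/1) = [4/5, 1/1) <- contains code 9/10
  emit 'c', narrow to [4/5, 1/1)
Step 2: interval [4/5, 1/1), width = 1/1 - 4/5 = 1/5
  'b': [4/5 + 1/5*0/1, 4/5 + 1/5*1/5) = [4/5, 21/25)
  'd': [4/5 + 1/5*1/5, 4/5 + 1/5*4/5) = [21/25, 24/25) <- contains code 9/10
  'c': [4/5 + 1/5*4/5, 4/5 + 1/5*1/1) = [24/25, 1/1)
  emit 'd', narrow to [21/25, 24/25)
Step 3: interval [21/25, 24/25), width = 24/25 - 21/25 = 3/25
  'b': [21/25 + 3/25*0/1, 21/25 + 3/25*1/5) = [21/25, 108/125)
  'd': [21/25 + 3/25*1/5, 21/25 + 3/25*4/5) = [108/125, 117/125) <- contains code 9/10
  'c': [21/25 + 3/25*4/5, 21/25 + 3/25*1/1) = [117/125, 24/25)
  emit 'd', narrow to [108/125, 117/125)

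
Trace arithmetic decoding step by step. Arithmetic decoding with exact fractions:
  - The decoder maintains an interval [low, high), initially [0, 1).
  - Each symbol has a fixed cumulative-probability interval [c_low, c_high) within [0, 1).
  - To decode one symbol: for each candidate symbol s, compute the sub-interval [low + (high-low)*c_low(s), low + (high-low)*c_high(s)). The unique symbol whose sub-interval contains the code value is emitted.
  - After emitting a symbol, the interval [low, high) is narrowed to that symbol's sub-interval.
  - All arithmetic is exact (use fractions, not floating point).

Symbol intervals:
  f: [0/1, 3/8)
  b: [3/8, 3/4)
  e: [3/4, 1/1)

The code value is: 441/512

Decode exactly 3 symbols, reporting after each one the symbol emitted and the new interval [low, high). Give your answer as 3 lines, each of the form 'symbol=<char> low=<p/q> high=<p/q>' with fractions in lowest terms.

Step 1: interval [0/1, 1/1), width = 1/1 - 0/1 = 1/1
  'f': [0/1 + 1/1*0/1, 0/1 + 1/1*3/8) = [0/1, 3/8)
  'b': [0/1 + 1/1*3/8, 0/1 + 1/1*3/4) = [3/8, 3/4)
  'e': [0/1 + 1/1*3/4, 0/1 + 1/1*1/1) = [3/4, 1/1) <- contains code 441/512
  emit 'e', narrow to [3/4, 1/1)
Step 2: interval [3/4, 1/1), width = 1/1 - 3/4 = 1/4
  'f': [3/4 + 1/4*0/1, 3/4 + 1/4*3/8) = [3/4, 27/32)
  'b': [3/4 + 1/4*3/8, 3/4 + 1/4*3/4) = [27/32, 15/16) <- contains code 441/512
  'e': [3/4 + 1/4*3/4, 3/4 + 1/4*1/1) = [15/16, 1/1)
  emit 'b', narrow to [27/32, 15/16)
Step 3: interval [27/32, 15/16), width = 15/16 - 27/32 = 3/32
  'f': [27/32 + 3/32*0/1, 27/32 + 3/32*3/8) = [27/32, 225/256) <- contains code 441/512
  'b': [27/32 + 3/32*3/8, 27/32 + 3/32*3/4) = [225/256, 117/128)
  'e': [27/32 + 3/32*3/4, 27/32 + 3/32*1/1) = [117/128, 15/16)
  emit 'f', narrow to [27/32, 225/256)

Answer: symbol=e low=3/4 high=1/1
symbol=b low=27/32 high=15/16
symbol=f low=27/32 high=225/256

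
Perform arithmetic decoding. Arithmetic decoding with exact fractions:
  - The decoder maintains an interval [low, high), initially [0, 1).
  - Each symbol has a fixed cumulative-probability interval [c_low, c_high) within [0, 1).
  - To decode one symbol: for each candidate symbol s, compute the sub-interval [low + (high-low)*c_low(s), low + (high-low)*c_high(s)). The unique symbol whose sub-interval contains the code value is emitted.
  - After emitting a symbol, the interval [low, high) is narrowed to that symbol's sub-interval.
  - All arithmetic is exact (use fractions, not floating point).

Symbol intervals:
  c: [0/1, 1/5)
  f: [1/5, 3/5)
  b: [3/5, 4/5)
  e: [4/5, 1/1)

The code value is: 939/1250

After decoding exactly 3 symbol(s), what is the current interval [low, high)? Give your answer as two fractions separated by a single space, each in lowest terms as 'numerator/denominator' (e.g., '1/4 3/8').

Answer: 93/125 94/125

Derivation:
Step 1: interval [0/1, 1/1), width = 1/1 - 0/1 = 1/1
  'c': [0/1 + 1/1*0/1, 0/1 + 1/1*1/5) = [0/1, 1/5)
  'f': [0/1 + 1/1*1/5, 0/1 + 1/1*3/5) = [1/5, 3/5)
  'b': [0/1 + 1/1*3/5, 0/1 + 1/1*4/5) = [3/5, 4/5) <- contains code 939/1250
  'e': [0/1 + 1/1*4/5, 0/1 + 1/1*1/1) = [4/5, 1/1)
  emit 'b', narrow to [3/5, 4/5)
Step 2: interval [3/5, 4/5), width = 4/5 - 3/5 = 1/5
  'c': [3/5 + 1/5*0/1, 3/5 + 1/5*1/5) = [3/5, 16/25)
  'f': [3/5 + 1/5*1/5, 3/5 + 1/5*3/5) = [16/25, 18/25)
  'b': [3/5 + 1/5*3/5, 3/5 + 1/5*4/5) = [18/25, 19/25) <- contains code 939/1250
  'e': [3/5 + 1/5*4/5, 3/5 + 1/5*1/1) = [19/25, 4/5)
  emit 'b', narrow to [18/25, 19/25)
Step 3: interval [18/25, 19/25), width = 19/25 - 18/25 = 1/25
  'c': [18/25 + 1/25*0/1, 18/25 + 1/25*1/5) = [18/25, 91/125)
  'f': [18/25 + 1/25*1/5, 18/25 + 1/25*3/5) = [91/125, 93/125)
  'b': [18/25 + 1/25*3/5, 18/25 + 1/25*4/5) = [93/125, 94/125) <- contains code 939/1250
  'e': [18/25 + 1/25*4/5, 18/25 + 1/25*1/1) = [94/125, 19/25)
  emit 'b', narrow to [93/125, 94/125)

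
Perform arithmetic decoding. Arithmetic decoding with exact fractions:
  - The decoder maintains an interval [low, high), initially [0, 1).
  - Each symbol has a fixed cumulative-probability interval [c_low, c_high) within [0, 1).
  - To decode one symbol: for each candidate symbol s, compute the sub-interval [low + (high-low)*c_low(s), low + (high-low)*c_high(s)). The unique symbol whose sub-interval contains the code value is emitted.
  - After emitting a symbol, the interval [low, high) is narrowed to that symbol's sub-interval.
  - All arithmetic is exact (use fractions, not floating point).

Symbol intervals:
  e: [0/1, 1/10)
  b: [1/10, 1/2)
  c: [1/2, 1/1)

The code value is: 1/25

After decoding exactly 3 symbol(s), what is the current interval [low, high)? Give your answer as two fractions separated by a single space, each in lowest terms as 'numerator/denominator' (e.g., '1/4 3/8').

Answer: 3/100 1/20

Derivation:
Step 1: interval [0/1, 1/1), width = 1/1 - 0/1 = 1/1
  'e': [0/1 + 1/1*0/1, 0/1 + 1/1*1/10) = [0/1, 1/10) <- contains code 1/25
  'b': [0/1 + 1/1*1/10, 0/1 + 1/1*1/2) = [1/10, 1/2)
  'c': [0/1 + 1/1*1/2, 0/1 + 1/1*1/1) = [1/2, 1/1)
  emit 'e', narrow to [0/1, 1/10)
Step 2: interval [0/1, 1/10), width = 1/10 - 0/1 = 1/10
  'e': [0/1 + 1/10*0/1, 0/1 + 1/10*1/10) = [0/1, 1/100)
  'b': [0/1 + 1/10*1/10, 0/1 + 1/10*1/2) = [1/100, 1/20) <- contains code 1/25
  'c': [0/1 + 1/10*1/2, 0/1 + 1/10*1/1) = [1/20, 1/10)
  emit 'b', narrow to [1/100, 1/20)
Step 3: interval [1/100, 1/20), width = 1/20 - 1/100 = 1/25
  'e': [1/100 + 1/25*0/1, 1/100 + 1/25*1/10) = [1/100, 7/500)
  'b': [1/100 + 1/25*1/10, 1/100 + 1/25*1/2) = [7/500, 3/100)
  'c': [1/100 + 1/25*1/2, 1/100 + 1/25*1/1) = [3/100, 1/20) <- contains code 1/25
  emit 'c', narrow to [3/100, 1/20)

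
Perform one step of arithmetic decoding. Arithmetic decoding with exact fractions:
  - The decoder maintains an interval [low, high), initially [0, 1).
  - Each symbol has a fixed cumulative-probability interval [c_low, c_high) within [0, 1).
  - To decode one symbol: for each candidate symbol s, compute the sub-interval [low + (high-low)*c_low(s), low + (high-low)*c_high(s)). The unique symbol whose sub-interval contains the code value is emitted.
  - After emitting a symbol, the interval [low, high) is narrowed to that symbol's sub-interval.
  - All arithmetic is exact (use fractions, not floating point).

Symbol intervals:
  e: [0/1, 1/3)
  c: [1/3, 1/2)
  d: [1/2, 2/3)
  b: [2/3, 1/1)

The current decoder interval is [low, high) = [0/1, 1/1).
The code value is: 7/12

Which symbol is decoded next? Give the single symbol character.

Answer: d

Derivation:
Interval width = high − low = 1/1 − 0/1 = 1/1
Scaled code = (code − low) / width = (7/12 − 0/1) / 1/1 = 7/12
  e: [0/1, 1/3) 
  c: [1/3, 1/2) 
  d: [1/2, 2/3) ← scaled code falls here ✓
  b: [2/3, 1/1) 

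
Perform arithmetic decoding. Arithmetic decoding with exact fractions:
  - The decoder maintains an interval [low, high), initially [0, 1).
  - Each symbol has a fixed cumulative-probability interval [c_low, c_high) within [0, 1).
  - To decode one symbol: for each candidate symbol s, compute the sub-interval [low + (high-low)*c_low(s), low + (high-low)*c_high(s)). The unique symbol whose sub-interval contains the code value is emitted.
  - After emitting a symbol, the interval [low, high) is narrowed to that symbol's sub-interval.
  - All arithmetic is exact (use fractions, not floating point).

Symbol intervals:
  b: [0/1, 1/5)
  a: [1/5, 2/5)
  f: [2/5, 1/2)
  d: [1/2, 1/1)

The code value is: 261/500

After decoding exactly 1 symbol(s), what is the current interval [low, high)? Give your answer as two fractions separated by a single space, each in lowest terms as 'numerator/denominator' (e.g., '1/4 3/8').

Step 1: interval [0/1, 1/1), width = 1/1 - 0/1 = 1/1
  'b': [0/1 + 1/1*0/1, 0/1 + 1/1*1/5) = [0/1, 1/5)
  'a': [0/1 + 1/1*1/5, 0/1 + 1/1*2/5) = [1/5, 2/5)
  'f': [0/1 + 1/1*2/5, 0/1 + 1/1*1/2) = [2/5, 1/2)
  'd': [0/1 + 1/1*1/2, 0/1 + 1/1*1/1) = [1/2, 1/1) <- contains code 261/500
  emit 'd', narrow to [1/2, 1/1)

Answer: 1/2 1/1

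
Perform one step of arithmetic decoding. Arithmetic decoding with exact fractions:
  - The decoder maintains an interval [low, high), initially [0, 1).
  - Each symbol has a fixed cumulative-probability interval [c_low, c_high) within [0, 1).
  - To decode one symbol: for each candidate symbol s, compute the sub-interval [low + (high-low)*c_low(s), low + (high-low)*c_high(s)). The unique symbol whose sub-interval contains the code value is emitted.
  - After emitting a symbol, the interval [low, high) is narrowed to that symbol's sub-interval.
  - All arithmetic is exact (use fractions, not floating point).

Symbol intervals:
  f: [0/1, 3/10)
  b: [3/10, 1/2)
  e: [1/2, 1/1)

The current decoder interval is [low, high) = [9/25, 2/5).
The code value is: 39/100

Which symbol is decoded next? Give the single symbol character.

Answer: e

Derivation:
Interval width = high − low = 2/5 − 9/25 = 1/25
Scaled code = (code − low) / width = (39/100 − 9/25) / 1/25 = 3/4
  f: [0/1, 3/10) 
  b: [3/10, 1/2) 
  e: [1/2, 1/1) ← scaled code falls here ✓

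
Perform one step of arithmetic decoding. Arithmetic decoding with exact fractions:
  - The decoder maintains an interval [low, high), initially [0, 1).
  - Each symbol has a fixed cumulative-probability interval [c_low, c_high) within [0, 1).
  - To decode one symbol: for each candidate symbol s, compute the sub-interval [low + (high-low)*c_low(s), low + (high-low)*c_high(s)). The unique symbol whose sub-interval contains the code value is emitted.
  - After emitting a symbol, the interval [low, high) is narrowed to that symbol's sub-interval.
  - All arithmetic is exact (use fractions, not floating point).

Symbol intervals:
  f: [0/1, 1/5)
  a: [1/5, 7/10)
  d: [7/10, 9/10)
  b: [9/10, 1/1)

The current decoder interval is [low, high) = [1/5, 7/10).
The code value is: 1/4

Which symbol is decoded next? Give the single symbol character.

Answer: f

Derivation:
Interval width = high − low = 7/10 − 1/5 = 1/2
Scaled code = (code − low) / width = (1/4 − 1/5) / 1/2 = 1/10
  f: [0/1, 1/5) ← scaled code falls here ✓
  a: [1/5, 7/10) 
  d: [7/10, 9/10) 
  b: [9/10, 1/1) 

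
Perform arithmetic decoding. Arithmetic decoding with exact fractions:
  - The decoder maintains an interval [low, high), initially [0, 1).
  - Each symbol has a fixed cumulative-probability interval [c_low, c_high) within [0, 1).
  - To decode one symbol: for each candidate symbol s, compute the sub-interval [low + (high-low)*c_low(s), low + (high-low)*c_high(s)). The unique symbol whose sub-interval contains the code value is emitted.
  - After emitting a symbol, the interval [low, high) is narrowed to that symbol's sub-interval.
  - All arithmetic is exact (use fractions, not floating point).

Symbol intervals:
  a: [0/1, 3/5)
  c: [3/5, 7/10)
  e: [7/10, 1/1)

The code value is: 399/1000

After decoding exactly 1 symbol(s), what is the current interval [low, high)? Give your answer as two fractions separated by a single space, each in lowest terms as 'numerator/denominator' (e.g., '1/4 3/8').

Step 1: interval [0/1, 1/1), width = 1/1 - 0/1 = 1/1
  'a': [0/1 + 1/1*0/1, 0/1 + 1/1*3/5) = [0/1, 3/5) <- contains code 399/1000
  'c': [0/1 + 1/1*3/5, 0/1 + 1/1*7/10) = [3/5, 7/10)
  'e': [0/1 + 1/1*7/10, 0/1 + 1/1*1/1) = [7/10, 1/1)
  emit 'a', narrow to [0/1, 3/5)

Answer: 0/1 3/5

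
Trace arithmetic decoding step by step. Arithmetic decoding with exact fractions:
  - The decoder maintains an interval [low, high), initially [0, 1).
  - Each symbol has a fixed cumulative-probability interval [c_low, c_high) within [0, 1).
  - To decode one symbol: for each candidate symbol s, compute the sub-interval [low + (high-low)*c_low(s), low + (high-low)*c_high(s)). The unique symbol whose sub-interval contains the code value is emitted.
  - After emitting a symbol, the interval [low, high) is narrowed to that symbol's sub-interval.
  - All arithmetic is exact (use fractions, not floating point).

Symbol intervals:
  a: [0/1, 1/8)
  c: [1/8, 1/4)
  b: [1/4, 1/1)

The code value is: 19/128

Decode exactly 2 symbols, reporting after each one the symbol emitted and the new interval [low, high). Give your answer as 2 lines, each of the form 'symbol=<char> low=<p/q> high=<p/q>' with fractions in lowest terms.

Answer: symbol=c low=1/8 high=1/4
symbol=c low=9/64 high=5/32

Derivation:
Step 1: interval [0/1, 1/1), width = 1/1 - 0/1 = 1/1
  'a': [0/1 + 1/1*0/1, 0/1 + 1/1*1/8) = [0/1, 1/8)
  'c': [0/1 + 1/1*1/8, 0/1 + 1/1*1/4) = [1/8, 1/4) <- contains code 19/128
  'b': [0/1 + 1/1*1/4, 0/1 + 1/1*1/1) = [1/4, 1/1)
  emit 'c', narrow to [1/8, 1/4)
Step 2: interval [1/8, 1/4), width = 1/4 - 1/8 = 1/8
  'a': [1/8 + 1/8*0/1, 1/8 + 1/8*1/8) = [1/8, 9/64)
  'c': [1/8 + 1/8*1/8, 1/8 + 1/8*1/4) = [9/64, 5/32) <- contains code 19/128
  'b': [1/8 + 1/8*1/4, 1/8 + 1/8*1/1) = [5/32, 1/4)
  emit 'c', narrow to [9/64, 5/32)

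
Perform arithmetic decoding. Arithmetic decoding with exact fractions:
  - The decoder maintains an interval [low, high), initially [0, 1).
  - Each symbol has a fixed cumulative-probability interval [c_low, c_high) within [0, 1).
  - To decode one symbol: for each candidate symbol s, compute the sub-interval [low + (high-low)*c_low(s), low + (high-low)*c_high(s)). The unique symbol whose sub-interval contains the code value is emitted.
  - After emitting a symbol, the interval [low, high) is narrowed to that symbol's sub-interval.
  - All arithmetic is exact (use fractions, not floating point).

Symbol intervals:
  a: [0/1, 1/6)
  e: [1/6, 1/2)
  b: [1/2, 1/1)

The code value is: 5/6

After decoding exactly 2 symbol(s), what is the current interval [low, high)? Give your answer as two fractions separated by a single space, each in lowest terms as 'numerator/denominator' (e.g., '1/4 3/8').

Answer: 3/4 1/1

Derivation:
Step 1: interval [0/1, 1/1), width = 1/1 - 0/1 = 1/1
  'a': [0/1 + 1/1*0/1, 0/1 + 1/1*1/6) = [0/1, 1/6)
  'e': [0/1 + 1/1*1/6, 0/1 + 1/1*1/2) = [1/6, 1/2)
  'b': [0/1 + 1/1*1/2, 0/1 + 1/1*1/1) = [1/2, 1/1) <- contains code 5/6
  emit 'b', narrow to [1/2, 1/1)
Step 2: interval [1/2, 1/1), width = 1/1 - 1/2 = 1/2
  'a': [1/2 + 1/2*0/1, 1/2 + 1/2*1/6) = [1/2, 7/12)
  'e': [1/2 + 1/2*1/6, 1/2 + 1/2*1/2) = [7/12, 3/4)
  'b': [1/2 + 1/2*1/2, 1/2 + 1/2*1/1) = [3/4, 1/1) <- contains code 5/6
  emit 'b', narrow to [3/4, 1/1)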